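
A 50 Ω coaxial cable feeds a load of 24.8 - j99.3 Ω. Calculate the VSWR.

VSWR ≈ 10.4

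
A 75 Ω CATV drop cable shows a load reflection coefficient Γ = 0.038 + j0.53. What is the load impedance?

Z_L ≈ 44.6 + j65.9 Ω

Z_L = Z_0·(1 + Γ)/(1 − Γ) = 75·(1.04 + j0.53)/(0.962 − j0.53)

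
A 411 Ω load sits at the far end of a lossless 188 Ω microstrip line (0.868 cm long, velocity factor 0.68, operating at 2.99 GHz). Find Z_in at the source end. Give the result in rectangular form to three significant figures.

Z_in ≈ 140 − j121 Ω

λ = v/f = 0.68·c / 2.99 GHz = 0.0682 m
βl = 2π·l/λ = 2π × 0.127 = 45.8°
tan(βl) = tan(45.8°) = 1.03
Z_in = Z_0·(Z_L + jZ_0·tanβl)/(Z_0 + jZ_L·tanβl)
     = 188·(411 + j193)/(188 + j423)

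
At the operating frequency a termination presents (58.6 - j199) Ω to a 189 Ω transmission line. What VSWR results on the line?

VSWR ≈ 6.97

Γ = (Z_L − Z_0)/(Z_L + Z_0) = (-130.4 − j199)/(247.6 − j199)
|Γ| = 238/318 = 0.749
VSWR = (1 + |Γ|)/(1 − |Γ|) = 1.75/0.251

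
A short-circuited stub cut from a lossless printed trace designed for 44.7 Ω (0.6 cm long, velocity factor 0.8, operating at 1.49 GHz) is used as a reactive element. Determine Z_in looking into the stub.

Z_in ≈ +j10.7 Ω

λ = v/f = 0.8·c / 1.49 GHz = 0.161 m
βl = 2π·l/λ = 2π × 0.0373 = 13.4°
tan(βl) = 0.238
For a short-circuited stub, Z_in = jZ_0·tan(βl)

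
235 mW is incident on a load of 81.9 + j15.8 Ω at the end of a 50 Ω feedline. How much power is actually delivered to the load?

P_delivered ≈ 218 mW

|Γ| = |(31.9 + j15.8)/(131.9 + j15.8)| = 0.268
|Γ|² = 0.0718
P_refl = |Γ|²·P_inc = 16.9 mW, P_del = (1 − |Γ|²)·P_inc = 218 mW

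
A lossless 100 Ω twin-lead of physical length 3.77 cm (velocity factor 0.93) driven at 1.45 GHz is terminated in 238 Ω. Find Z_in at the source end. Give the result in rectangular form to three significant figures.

Z_in ≈ 46.2 − j28.5 Ω

λ = v/f = 0.93·c / 1.45 GHz = 0.192 m
βl = 2π·l/λ = 2π × 0.196 = 70.5°
tan(βl) = tan(70.5°) = 2.83
Z_in = Z_0·(Z_L + jZ_0·tanβl)/(Z_0 + jZ_L·tanβl)
     = 100·(238 + j283)/(100 + j673)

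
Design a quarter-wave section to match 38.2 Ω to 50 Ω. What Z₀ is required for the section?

Z_qwt ≈ 43.7 Ω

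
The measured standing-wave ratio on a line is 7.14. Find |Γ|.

|Γ| ≈ 0.754

|Γ| = (S − 1)/(S + 1) = (7.14 − 1)/(7.14 + 1) = 6.14/8.14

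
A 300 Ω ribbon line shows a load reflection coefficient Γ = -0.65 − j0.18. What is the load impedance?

Z_L ≈ 59.4 − j39.2 Ω

Z_L = Z_0·(1 + Γ)/(1 − Γ) = 300·(0.35 − j0.18)/(1.65 + j0.18)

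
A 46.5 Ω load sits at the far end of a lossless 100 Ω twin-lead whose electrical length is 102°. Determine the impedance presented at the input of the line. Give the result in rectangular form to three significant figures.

tan(βl) = tan(102°) = -4.7
Z_in = Z_0·(Z_L + jZ_0·tanβl)/(Z_0 + jZ_L·tanβl)
     = 100·(46.5 − j470)/(100 − j219)

Z_in ≈ 186 − j63.7 Ω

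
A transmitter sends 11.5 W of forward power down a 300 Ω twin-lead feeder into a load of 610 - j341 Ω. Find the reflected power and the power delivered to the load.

P_reflected ≈ 2.59 W; P_delivered ≈ 8.91 W

|Γ| = |(310 − j341)/(910 − j341)| = 0.474
|Γ|² = 0.225
P_refl = |Γ|²·P_inc = 2.59 W, P_del = (1 − |Γ|²)·P_inc = 8.91 W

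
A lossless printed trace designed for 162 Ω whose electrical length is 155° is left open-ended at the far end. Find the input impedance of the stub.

tan(βl) = -0.466
For an open-ended stub, Z_in = −jZ_0·cot(βl) = −jZ_0/tan(βl)

Z_in ≈ +j347 Ω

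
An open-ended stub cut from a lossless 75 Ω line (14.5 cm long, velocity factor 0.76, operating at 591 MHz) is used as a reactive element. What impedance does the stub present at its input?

Z_in ≈ +j75.8 Ω

λ = v/f = 0.76·c / 591 MHz = 0.386 m
βl = 2π·l/λ = 2π × 0.376 = 135°
tan(βl) = -0.989
For an open-ended stub, Z_in = −jZ_0·cot(βl) = −jZ_0/tan(βl)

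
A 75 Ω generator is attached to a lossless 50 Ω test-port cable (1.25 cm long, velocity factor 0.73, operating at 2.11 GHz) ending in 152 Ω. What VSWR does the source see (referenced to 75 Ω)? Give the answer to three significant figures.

VSWR ≈ 3.28

λ = v/f = 0.73·c / 2.11 GHz = 0.104 m
βl = 2π·l/λ = 2π × 0.12 = 43.4°
tan(βl) = 0.944
Z_in = Z_0·(Z_L + jZ_0·tanβl)/(Z_0 + jZ_L·tanβl) = 31.1 − j42.1 Ω
Γ_s = (Z_in − Z_s)/(Z_in + Z_s) = (-43.9 − j42.1)/(106 − j42.1), |Γ_s| = 0.533
VSWR = (1 + |Γ_s|)/(1 − |Γ_s|)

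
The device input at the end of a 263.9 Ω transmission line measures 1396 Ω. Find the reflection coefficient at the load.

Γ = (Z_L − Z_0)/(Z_L + Z_0) = (1396 − 263.9)/(1396 + 263.9) = 1132/1660

Γ = 0.682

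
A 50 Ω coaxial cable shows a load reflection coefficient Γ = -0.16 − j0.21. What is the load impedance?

Z_L = Z_0·(1 + Γ)/(1 − Γ) = 50·(0.84 − j0.21)/(1.16 + j0.21)

Z_L ≈ 33.5 − j15.1 Ω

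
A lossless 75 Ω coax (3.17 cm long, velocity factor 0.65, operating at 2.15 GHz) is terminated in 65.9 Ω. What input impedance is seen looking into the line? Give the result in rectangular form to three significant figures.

λ = v/f = 0.65·c / 2.15 GHz = 0.0907 m
βl = 2π·l/λ = 2π × 0.35 = 126°
tan(βl) = tan(126°) = -1.39
Z_in = Z_0·(Z_L + jZ_0·tanβl)/(Z_0 + jZ_L·tanβl)
     = 75·(65.9 − j104)/(75 − j91.3)

Z_in ≈ 77.5 − j9.54 Ω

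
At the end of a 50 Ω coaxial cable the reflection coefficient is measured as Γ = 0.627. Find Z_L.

Z_L ≈ 218 Ω

Z_L = Z_0·(1 + Γ)/(1 − Γ) = 50·(1.63)/(0.373)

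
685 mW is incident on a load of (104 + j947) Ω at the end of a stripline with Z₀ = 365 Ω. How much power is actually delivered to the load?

P_delivered ≈ 93.1 mW

|Γ| = |(-261 + j947)/(469 + j947)| = 0.93
|Γ|² = 0.864
P_refl = |Γ|²·P_inc = 592 mW, P_del = (1 − |Γ|²)·P_inc = 93.1 mW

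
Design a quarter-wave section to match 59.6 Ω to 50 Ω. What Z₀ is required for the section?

Z_qwt = √(Z_0·R_L) = √(50 × 59.6) = √2980

Z_qwt ≈ 54.6 Ω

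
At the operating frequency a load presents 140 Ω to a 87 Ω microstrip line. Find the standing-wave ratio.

For a purely resistive load, VSWR = R_L/Z_0 or Z_0/R_L (whichever > 1) = 140/87

VSWR ≈ 1.61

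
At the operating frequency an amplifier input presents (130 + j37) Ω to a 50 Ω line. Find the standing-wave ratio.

Γ = (Z_L − Z_0)/(Z_L + Z_0) = (80 + j37)/(180 + j37)
|Γ| = 88.1/184 = 0.48
VSWR = (1 + |Γ|)/(1 − |Γ|) = 1.48/0.52

VSWR ≈ 2.84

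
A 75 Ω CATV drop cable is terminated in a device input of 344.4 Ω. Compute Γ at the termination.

Γ = 0.642

Γ = (Z_L − Z_0)/(Z_L + Z_0) = (344.4 − 75)/(344.4 + 75) = 269.4/419.4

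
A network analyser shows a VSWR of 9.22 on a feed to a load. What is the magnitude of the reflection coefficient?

|Γ| ≈ 0.804

|Γ| = (S − 1)/(S + 1) = (9.22 − 1)/(9.22 + 1) = 8.22/10.2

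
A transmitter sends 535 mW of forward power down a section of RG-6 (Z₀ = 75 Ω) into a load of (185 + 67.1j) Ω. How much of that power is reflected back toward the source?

|Γ| = |(110 + j67.1)/(260 + j67.1)| = 0.48
|Γ|² = 0.23
P_refl = |Γ|²·P_inc = 123 mW, P_del = (1 − |Γ|²)·P_inc = 412 mW

P_reflected ≈ 123 mW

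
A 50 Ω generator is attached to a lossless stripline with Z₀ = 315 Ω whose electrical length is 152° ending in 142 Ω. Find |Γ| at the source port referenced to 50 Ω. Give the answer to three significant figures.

|Γ| ≈ 0.687

tan(βl) = -0.532
Z_in = Z_0·(Z_L + jZ_0·tanβl)/(Z_0 + jZ_L·tanβl) = 172 − j126 Ω
Γ_s = (Z_in − Z_s)/(Z_in + Z_s) = (122 − j126)/(222 − j126), |Γ_s| = 0.687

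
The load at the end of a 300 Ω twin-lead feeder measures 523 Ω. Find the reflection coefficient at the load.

Γ = (Z_L − Z_0)/(Z_L + Z_0) = (523 − 300)/(523 + 300) = 223/823

Γ = 0.271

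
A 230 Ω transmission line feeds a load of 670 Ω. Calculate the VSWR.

Γ = (670 − 230)/(670 + 230) = 0.489
VSWR = (1 + 0.489)/(1 − 0.489)

VSWR ≈ 2.91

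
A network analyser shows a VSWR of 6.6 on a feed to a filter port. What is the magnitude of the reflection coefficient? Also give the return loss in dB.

|Γ| = (S − 1)/(S + 1) = (6.6 − 1)/(6.6 + 1) = 5.6/7.6
RL = −20·log₁₀|Γ| = −20·log₁₀(0.737)

|Γ| ≈ 0.737; return loss ≈ 2.65 dB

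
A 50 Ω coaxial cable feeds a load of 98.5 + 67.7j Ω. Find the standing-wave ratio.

Γ = (Z_L − Z_0)/(Z_L + Z_0) = (48.5 + j67.7)/(148.5 + j67.7)
|Γ| = 83.3/163 = 0.51
VSWR = (1 + |Γ|)/(1 − |Γ|) = 1.51/0.49

VSWR ≈ 3.08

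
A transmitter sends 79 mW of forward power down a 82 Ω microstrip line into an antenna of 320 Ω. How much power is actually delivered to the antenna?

Γ = (320 − 82)/(320 + 82) = 0.592
|Γ|² = 0.351
P_refl = |Γ|²·P_inc = 27.7 mW, P_del = (1 − |Γ|²)·P_inc = 51.3 mW

P_delivered ≈ 51.3 mW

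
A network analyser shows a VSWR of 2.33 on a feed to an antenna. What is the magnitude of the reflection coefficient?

|Γ| ≈ 0.399

|Γ| = (S − 1)/(S + 1) = (2.33 − 1)/(2.33 + 1) = 1.33/3.33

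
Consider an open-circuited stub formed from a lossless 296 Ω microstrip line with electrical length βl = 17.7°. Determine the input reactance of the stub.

X_in ≈ -927 Ω (capacitive)

tan(βl) = 0.319
For an open-circuited stub, Z_in = −jZ_0·cot(βl) = −jZ_0/tan(βl)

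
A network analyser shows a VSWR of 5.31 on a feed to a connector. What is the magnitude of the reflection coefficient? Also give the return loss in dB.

|Γ| = (S − 1)/(S + 1) = (5.31 − 1)/(5.31 + 1) = 4.31/6.31
RL = −20·log₁₀|Γ| = −20·log₁₀(0.683)

|Γ| ≈ 0.683; return loss ≈ 3.31 dB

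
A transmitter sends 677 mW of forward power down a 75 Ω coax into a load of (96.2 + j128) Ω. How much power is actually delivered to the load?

P_delivered ≈ 428 mW

|Γ| = |(21.2 + j128)/(171.2 + j128)| = 0.607
|Γ|² = 0.368
P_refl = |Γ|²·P_inc = 249 mW, P_del = (1 − |Γ|²)·P_inc = 428 mW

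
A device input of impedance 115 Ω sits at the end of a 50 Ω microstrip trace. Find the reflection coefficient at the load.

Γ = (Z_L − Z_0)/(Z_L + Z_0) = (115 − 50)/(115 + 50) = 65/165

Γ = 0.394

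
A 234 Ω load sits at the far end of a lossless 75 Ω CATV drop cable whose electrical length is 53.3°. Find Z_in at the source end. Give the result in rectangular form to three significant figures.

tan(βl) = tan(53.3°) = 1.34
Z_in = Z_0·(Z_L + jZ_0·tanβl)/(Z_0 + jZ_L·tanβl)
     = 75·(234 + j101)/(75 + j314)

Z_in ≈ 35.4 − j47.5 Ω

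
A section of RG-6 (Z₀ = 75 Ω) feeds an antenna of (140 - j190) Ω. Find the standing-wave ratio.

VSWR ≈ 5.66

Γ = (Z_L − Z_0)/(Z_L + Z_0) = (65 − j190)/(215 − j190)
|Γ| = 201/287 = 0.7
VSWR = (1 + |Γ|)/(1 − |Γ|) = 1.7/0.3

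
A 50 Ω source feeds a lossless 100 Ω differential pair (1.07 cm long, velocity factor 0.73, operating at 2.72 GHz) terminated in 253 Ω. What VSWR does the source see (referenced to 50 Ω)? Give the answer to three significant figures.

λ = v/f = 0.73·c / 2.72 GHz = 0.0805 m
βl = 2π·l/λ = 2π × 0.133 = 47.8°
tan(βl) = 1.1
Z_in = Z_0·(Z_L + jZ_0·tanβl)/(Z_0 + jZ_L·tanβl) = 63.8 − j67.7 Ω
Γ_s = (Z_in − Z_s)/(Z_in + Z_s) = (13.8 − j67.7)/(114 − j67.7), |Γ_s| = 0.522
VSWR = (1 + |Γ_s|)/(1 − |Γ_s|)

VSWR ≈ 3.18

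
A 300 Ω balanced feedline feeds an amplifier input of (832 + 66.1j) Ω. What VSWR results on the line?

VSWR ≈ 2.79

Γ = (Z_L − Z_0)/(Z_L + Z_0) = (532 + j66.1)/(1132 + j66.1)
|Γ| = 536/1130 = 0.473
VSWR = (1 + |Γ|)/(1 − |Γ|) = 1.47/0.527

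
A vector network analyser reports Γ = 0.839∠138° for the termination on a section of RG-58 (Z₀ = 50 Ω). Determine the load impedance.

Z_L = Z_0·(1 + Γ)/(1 − Γ) = 50·(0.377 + j0.561)/(1.62 − j0.561)

Z_L ≈ 5.02 + j19 Ω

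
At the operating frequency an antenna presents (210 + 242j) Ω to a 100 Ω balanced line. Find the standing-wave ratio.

Γ = (Z_L − Z_0)/(Z_L + Z_0) = (110 + j242)/(310 + j242)
|Γ| = 266/393 = 0.676
VSWR = (1 + |Γ|)/(1 − |Γ|) = 1.68/0.324

VSWR ≈ 5.17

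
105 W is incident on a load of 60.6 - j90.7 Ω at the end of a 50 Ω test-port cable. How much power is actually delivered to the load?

|Γ| = |(10.6 − j90.7)/(110.6 − j90.7)| = 0.638
|Γ|² = 0.408
P_refl = |Γ|²·P_inc = 42.8 W, P_del = (1 − |Γ|²)·P_inc = 62.2 W

P_delivered ≈ 62.2 W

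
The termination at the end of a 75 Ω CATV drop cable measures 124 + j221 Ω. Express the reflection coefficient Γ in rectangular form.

Γ ≈ 0.662 + j0.375

Γ = (Z_L − Z_0)/(Z_L + Z_0) = (49 + j221)/(199 + j221)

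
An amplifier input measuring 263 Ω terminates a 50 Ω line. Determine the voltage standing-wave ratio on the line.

VSWR ≈ 5.26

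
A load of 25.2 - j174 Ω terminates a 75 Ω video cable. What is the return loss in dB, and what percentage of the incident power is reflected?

Γ = (-49.8 − j174)/(100.2 − j174), |Γ| = 0.901
RL = −20·log₁₀(0.901) = 0.902 dB
P_refl/P_inc = |Γ|² = 0.812

RL ≈ 0.902 dB; 81.2% of incident power reflected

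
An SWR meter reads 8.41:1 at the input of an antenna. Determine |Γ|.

|Γ| = (S − 1)/(S + 1) = (8.41 − 1)/(8.41 + 1) = 7.41/9.41

|Γ| ≈ 0.787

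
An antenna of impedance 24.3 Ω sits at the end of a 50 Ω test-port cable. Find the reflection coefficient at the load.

Γ = -0.346

Γ = (Z_L − Z_0)/(Z_L + Z_0) = (24.3 − 50)/(24.3 + 50) = -25.7/74.3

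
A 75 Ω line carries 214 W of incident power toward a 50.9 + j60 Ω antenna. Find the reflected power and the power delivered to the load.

|Γ| = |(-24.1 + j60)/(125.9 + j60)| = 0.464
|Γ|² = 0.215
P_refl = |Γ|²·P_inc = 46 W, P_del = (1 − |Γ|²)·P_inc = 168 W

P_reflected ≈ 46 W; P_delivered ≈ 168 W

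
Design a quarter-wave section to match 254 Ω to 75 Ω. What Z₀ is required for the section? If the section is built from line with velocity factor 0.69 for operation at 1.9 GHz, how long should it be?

Z_qwt ≈ 138 Ω; length ≈ 2.72 cm

Z_qwt = √(Z_0·R_L) = √(75 × 254) = √19050
λ = 0.69·c/f = 0.109 m, so l = λ/4 = 0.0272 m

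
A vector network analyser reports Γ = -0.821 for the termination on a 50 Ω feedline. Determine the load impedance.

Z_L = Z_0·(1 + Γ)/(1 − Γ) = 50·(0.179)/(1.82)

Z_L ≈ 4.91 Ω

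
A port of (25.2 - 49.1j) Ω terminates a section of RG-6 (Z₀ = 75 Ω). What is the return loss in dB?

RL ≈ 4.06 dB

Γ = (-49.8 − j49.1)/(100.2 − j49.1), |Γ| = 0.627
RL = −20·log₁₀|Γ| = −20·log₁₀(0.627)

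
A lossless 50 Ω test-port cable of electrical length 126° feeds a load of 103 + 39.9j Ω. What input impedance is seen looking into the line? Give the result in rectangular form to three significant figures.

Z_in ≈ 24 + j18.6 Ω

tan(βl) = tan(126°) = -1.38
Z_in = Z_0·(Z_L + jZ_0·tanβl)/(Z_0 + jZ_L·tanβl)
     = 50·(103 − j28.9)/(105 − j142)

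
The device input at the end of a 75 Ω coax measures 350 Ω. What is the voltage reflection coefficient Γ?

Γ = 0.647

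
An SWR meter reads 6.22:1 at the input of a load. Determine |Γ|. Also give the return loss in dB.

|Γ| ≈ 0.723; return loss ≈ 2.82 dB

|Γ| = (S − 1)/(S + 1) = (6.22 − 1)/(6.22 + 1) = 5.22/7.22
RL = −20·log₁₀|Γ| = −20·log₁₀(0.723)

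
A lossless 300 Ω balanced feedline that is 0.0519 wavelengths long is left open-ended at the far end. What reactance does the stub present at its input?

X_in ≈ -887 Ω (capacitive)

βl = 2π × 0.0519 = 18.7°
tan(βl) = 0.338
For an open-ended stub, Z_in = −jZ_0·cot(βl) = −jZ_0/tan(βl)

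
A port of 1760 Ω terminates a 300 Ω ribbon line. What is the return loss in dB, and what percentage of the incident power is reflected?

RL ≈ 2.99 dB; 50.2% of incident power reflected

Γ = (1760 − 300)/(1760 + 300) = 0.709
RL = −20·log₁₀(0.709) = 2.99 dB
P_refl/P_inc = |Γ|² = 0.502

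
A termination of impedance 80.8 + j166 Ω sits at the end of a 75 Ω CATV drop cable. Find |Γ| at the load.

|Γ| ≈ 0.73

Γ = (Z_L − Z_0)/(Z_L + Z_0) = (5.8 + j166)/(155.8 + j166)
|Γ| = 166/228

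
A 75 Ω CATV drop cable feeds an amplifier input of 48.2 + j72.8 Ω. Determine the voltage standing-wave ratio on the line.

Γ = (Z_L − Z_0)/(Z_L + Z_0) = (-26.8 + j72.8)/(123.2 + j72.8)
|Γ| = 77.6/143 = 0.542
VSWR = (1 + |Γ|)/(1 − |Γ|) = 1.54/0.458

VSWR ≈ 3.37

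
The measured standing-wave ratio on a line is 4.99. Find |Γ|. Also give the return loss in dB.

|Γ| = (S − 1)/(S + 1) = (4.99 − 1)/(4.99 + 1) = 3.99/5.99
RL = −20·log₁₀|Γ| = −20·log₁₀(0.666)

|Γ| ≈ 0.666; return loss ≈ 3.53 dB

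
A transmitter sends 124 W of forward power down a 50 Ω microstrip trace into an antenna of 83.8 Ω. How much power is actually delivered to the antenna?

Γ = (83.8 − 50)/(83.8 + 50) = 0.253
|Γ|² = 0.0638
P_refl = |Γ|²·P_inc = 7.91 W, P_del = (1 − |Γ|²)·P_inc = 116 W

P_delivered ≈ 116 W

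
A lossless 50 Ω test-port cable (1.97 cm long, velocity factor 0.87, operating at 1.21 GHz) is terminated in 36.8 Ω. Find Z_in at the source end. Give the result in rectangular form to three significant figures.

Z_in ≈ 42.5 + j12.1 Ω

λ = v/f = 0.87·c / 1.21 GHz = 0.216 m
βl = 2π·l/λ = 2π × 0.0913 = 32.9°
tan(βl) = tan(32.9°) = 0.646
Z_in = Z_0·(Z_L + jZ_0·tanβl)/(Z_0 + jZ_L·tanβl)
     = 50·(36.8 + j32.3)/(50 + j23.8)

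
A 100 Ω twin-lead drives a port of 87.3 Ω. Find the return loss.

Γ = (87.3 − 100)/(87.3 + 100) = -0.0678
RL = −20·log₁₀|Γ| = −20·log₁₀(0.0678)

RL ≈ 23.4 dB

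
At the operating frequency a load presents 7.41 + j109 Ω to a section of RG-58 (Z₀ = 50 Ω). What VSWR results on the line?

VSWR ≈ 38.9

Γ = (Z_L − Z_0)/(Z_L + Z_0) = (-42.59 + j109)/(57.41 + j109)
|Γ| = 117/123 = 0.95
VSWR = (1 + |Γ|)/(1 − |Γ|) = 1.95/0.0501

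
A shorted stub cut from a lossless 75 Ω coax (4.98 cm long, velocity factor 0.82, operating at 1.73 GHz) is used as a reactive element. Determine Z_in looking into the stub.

λ = v/f = 0.82·c / 1.73 GHz = 0.142 m
βl = 2π·l/λ = 2π × 0.35 = 126°
tan(βl) = -1.37
For a shorted stub, Z_in = jZ_0·tan(βl)

Z_in ≈ −j103 Ω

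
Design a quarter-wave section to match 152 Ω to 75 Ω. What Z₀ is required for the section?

Z_qwt ≈ 107 Ω

Z_qwt = √(Z_0·R_L) = √(75 × 152) = √11400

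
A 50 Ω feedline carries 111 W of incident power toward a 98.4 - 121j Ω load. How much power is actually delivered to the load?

|Γ| = |(48.4 − j121)/(148.4 − j121)| = 0.681
|Γ|² = 0.463
P_refl = |Γ|²·P_inc = 51.4 W, P_del = (1 − |Γ|²)·P_inc = 59.6 W

P_delivered ≈ 59.6 W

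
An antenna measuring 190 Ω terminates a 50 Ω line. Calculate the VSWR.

VSWR ≈ 3.8

Γ = (190 − 50)/(190 + 50) = 0.583
VSWR = (1 + 0.583)/(1 − 0.583)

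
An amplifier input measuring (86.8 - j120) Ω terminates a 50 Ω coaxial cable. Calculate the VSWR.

Γ = (Z_L − Z_0)/(Z_L + Z_0) = (36.8 − j120)/(136.8 − j120)
|Γ| = 126/182 = 0.69
VSWR = (1 + |Γ|)/(1 − |Γ|) = 1.69/0.31

VSWR ≈ 5.45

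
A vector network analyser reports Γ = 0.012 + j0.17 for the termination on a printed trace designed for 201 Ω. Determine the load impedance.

Z_L ≈ 194 + j68 Ω

Z_L = Z_0·(1 + Γ)/(1 − Γ) = 201·(1.01 + j0.17)/(0.988 − j0.17)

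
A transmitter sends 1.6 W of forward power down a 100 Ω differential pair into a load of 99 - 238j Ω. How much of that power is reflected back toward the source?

|Γ| = |(-1 − j238)/(199 − j238)| = 0.767
|Γ|² = 0.589
P_refl = |Γ|²·P_inc = 0.942 W, P_del = (1 − |Γ|²)·P_inc = 0.658 W

P_reflected ≈ 0.942 W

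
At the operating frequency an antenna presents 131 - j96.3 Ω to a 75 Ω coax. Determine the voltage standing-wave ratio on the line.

Γ = (Z_L − Z_0)/(Z_L + Z_0) = (56 − j96.3)/(206 − j96.3)
|Γ| = 111/227 = 0.49
VSWR = (1 + |Γ|)/(1 − |Γ|) = 1.49/0.51

VSWR ≈ 2.92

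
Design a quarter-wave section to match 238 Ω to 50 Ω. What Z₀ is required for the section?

Z_qwt ≈ 109 Ω

Z_qwt = √(Z_0·R_L) = √(50 × 238) = √11900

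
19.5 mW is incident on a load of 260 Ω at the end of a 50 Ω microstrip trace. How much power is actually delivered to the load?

P_delivered ≈ 10.6 mW

Γ = (260 − 50)/(260 + 50) = 0.677
|Γ|² = 0.459
P_refl = |Γ|²·P_inc = 8.95 mW, P_del = (1 − |Γ|²)·P_inc = 10.6 mW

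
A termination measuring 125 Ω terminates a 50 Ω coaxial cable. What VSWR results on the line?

VSWR ≈ 2.5

For a purely resistive load, VSWR = R_L/Z_0 or Z_0/R_L (whichever > 1) = 125/50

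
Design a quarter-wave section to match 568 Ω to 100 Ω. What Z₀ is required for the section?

Z_qwt = √(Z_0·R_L) = √(100 × 568) = √56800

Z_qwt ≈ 238 Ω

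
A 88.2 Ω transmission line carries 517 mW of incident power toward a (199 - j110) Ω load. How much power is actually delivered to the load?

|Γ| = |(110.8 − j110)/(287.2 − j110)| = 0.508
|Γ|² = 0.258
P_refl = |Γ|²·P_inc = 133 mW, P_del = (1 − |Γ|²)·P_inc = 384 mW

P_delivered ≈ 384 mW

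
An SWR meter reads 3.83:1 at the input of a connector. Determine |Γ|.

|Γ| = (S − 1)/(S + 1) = (3.83 − 1)/(3.83 + 1) = 2.83/4.83

|Γ| ≈ 0.586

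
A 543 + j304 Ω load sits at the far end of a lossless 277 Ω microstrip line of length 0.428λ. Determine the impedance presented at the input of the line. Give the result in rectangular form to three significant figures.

βl = 2π × 0.428 = 154°
tan(βl) = tan(154°) = -0.486
Z_in = Z_0·(Z_L + jZ_0·tanβl)/(Z_0 + jZ_L·tanβl)
     = 277·(543 + j169)/(425 − j264)

Z_in ≈ 206 + j238 Ω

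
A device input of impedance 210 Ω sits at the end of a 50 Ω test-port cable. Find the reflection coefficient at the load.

Γ = 0.615

Γ = (Z_L − Z_0)/(Z_L + Z_0) = (210 − 50)/(210 + 50) = 160/260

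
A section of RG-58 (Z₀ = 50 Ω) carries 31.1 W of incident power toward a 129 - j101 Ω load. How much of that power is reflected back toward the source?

P_reflected ≈ 12.1 W

|Γ| = |(79 − j101)/(179 − j101)| = 0.624
|Γ|² = 0.389
P_refl = |Γ|²·P_inc = 12.1 W, P_del = (1 − |Γ|²)·P_inc = 19 W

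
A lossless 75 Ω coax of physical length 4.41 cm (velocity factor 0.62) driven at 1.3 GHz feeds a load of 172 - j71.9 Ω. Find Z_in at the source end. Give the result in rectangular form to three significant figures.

Z_in ≈ 35.3 + j37.6 Ω

λ = v/f = 0.62·c / 1.3 GHz = 0.143 m
βl = 2π·l/λ = 2π × 0.308 = 111°
tan(βl) = tan(111°) = -2.61
Z_in = Z_0·(Z_L + jZ_0·tanβl)/(Z_0 + jZ_L·tanβl)
     = 75·(172 − j268)/(-113 − j449)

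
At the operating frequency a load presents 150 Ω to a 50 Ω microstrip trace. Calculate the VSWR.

VSWR ≈ 3

Γ = (150 − 50)/(150 + 50) = 0.5
VSWR = (1 + 0.5)/(1 − 0.5)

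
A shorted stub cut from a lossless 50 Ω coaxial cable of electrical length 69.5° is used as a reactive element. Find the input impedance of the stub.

Z_in ≈ +j134 Ω

tan(βl) = 2.67
For a shorted stub, Z_in = jZ_0·tan(βl)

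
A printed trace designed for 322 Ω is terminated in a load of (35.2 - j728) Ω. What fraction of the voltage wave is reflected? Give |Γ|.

Γ = (Z_L − Z_0)/(Z_L + Z_0) = (-286.8 − j728)/(357.2 − j728)
|Γ| = 782/811

|Γ| ≈ 0.965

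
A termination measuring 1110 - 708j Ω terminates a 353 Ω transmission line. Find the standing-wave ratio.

Γ = (Z_L − Z_0)/(Z_L + Z_0) = (757 − j708)/(1463 − j708)
|Γ| = 1040/1630 = 0.638
VSWR = (1 + |Γ|)/(1 − |Γ|) = 1.64/0.362

VSWR ≈ 4.52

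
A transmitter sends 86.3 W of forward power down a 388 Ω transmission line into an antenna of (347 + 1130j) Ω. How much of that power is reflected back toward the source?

|Γ| = |(-41 + j1130)/(735 + j1130)| = 0.839
|Γ|² = 0.704
P_refl = |Γ|²·P_inc = 60.7 W, P_del = (1 − |Γ|²)·P_inc = 25.6 W

P_reflected ≈ 60.7 W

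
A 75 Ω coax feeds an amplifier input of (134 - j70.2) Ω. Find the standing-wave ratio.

VSWR ≈ 2.42

Γ = (Z_L − Z_0)/(Z_L + Z_0) = (59 − j70.2)/(209 − j70.2)
|Γ| = 91.7/220 = 0.416
VSWR = (1 + |Γ|)/(1 − |Γ|) = 1.42/0.584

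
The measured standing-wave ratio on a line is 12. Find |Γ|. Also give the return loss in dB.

|Γ| ≈ 0.846; return loss ≈ 1.45 dB

|Γ| = (S − 1)/(S + 1) = (12 − 1)/(12 + 1) = 11/13
RL = −20·log₁₀|Γ| = −20·log₁₀(0.846)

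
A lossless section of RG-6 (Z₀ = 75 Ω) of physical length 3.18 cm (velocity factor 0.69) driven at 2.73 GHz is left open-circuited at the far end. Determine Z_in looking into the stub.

λ = v/f = 0.69·c / 2.73 GHz = 0.0758 m
βl = 2π·l/λ = 2π × 0.419 = 151°
tan(βl) = -0.555
For an open-circuited stub, Z_in = −jZ_0·cot(βl) = −jZ_0/tan(βl)

Z_in ≈ +j135 Ω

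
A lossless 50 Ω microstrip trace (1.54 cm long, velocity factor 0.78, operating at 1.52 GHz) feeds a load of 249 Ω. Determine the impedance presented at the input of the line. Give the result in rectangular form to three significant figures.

Z_in ≈ 27 − j61.3 Ω

λ = v/f = 0.78·c / 1.52 GHz = 0.154 m
βl = 2π·l/λ = 2π × 0.1 = 36°
tan(βl) = tan(36°) = 0.727
Z_in = Z_0·(Z_L + jZ_0·tanβl)/(Z_0 + jZ_L·tanβl)
     = 50·(249 + j36.3)/(50 + j181)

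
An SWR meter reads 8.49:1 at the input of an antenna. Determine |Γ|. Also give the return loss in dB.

|Γ| ≈ 0.789; return loss ≈ 2.06 dB

|Γ| = (S − 1)/(S + 1) = (8.49 − 1)/(8.49 + 1) = 7.49/9.49
RL = −20·log₁₀|Γ| = −20·log₁₀(0.789)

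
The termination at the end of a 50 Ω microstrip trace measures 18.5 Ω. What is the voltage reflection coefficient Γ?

Γ = (Z_L − Z_0)/(Z_L + Z_0) = (18.5 − 50)/(18.5 + 50) = -31.5/68.5

Γ = -0.46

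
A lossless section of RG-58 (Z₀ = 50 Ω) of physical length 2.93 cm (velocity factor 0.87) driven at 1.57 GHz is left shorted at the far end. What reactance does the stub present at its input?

λ = v/f = 0.87·c / 1.57 GHz = 0.166 m
βl = 2π·l/λ = 2π × 0.176 = 63.4°
tan(βl) = 2
For a shorted stub, Z_in = jZ_0·tan(βl)

X_in ≈ 100 Ω (inductive)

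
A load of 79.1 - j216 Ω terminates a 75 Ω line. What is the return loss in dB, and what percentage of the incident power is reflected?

Γ = (4.1 − j216)/(154.1 − j216), |Γ| = 0.814
RL = −20·log₁₀(0.814) = 1.79 dB
P_refl/P_inc = |Γ|² = 0.663

RL ≈ 1.79 dB; 66.3% of incident power reflected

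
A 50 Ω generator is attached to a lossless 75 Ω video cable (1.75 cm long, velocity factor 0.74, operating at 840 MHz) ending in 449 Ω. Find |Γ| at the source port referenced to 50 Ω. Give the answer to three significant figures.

|Γ| ≈ 0.782

λ = v/f = 0.74·c / 840 MHz = 0.264 m
βl = 2π·l/λ = 2π × 0.0662 = 23.8°
tan(βl) = 0.442
Z_in = Z_0·(Z_L + jZ_0·tanβl)/(Z_0 + jZ_L·tanβl) = 67.1 − j144 Ω
Γ_s = (Z_in − Z_s)/(Z_in + Z_s) = (17.1 − j144)/(117 − j144), |Γ_s| = 0.782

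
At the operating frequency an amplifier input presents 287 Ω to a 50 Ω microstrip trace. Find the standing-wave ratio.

VSWR ≈ 5.74

Γ = (287 − 50)/(287 + 50) = 0.703
VSWR = (1 + 0.703)/(1 − 0.703)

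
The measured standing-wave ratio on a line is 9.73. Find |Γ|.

|Γ| = (S − 1)/(S + 1) = (9.73 − 1)/(9.73 + 1) = 8.73/10.7

|Γ| ≈ 0.814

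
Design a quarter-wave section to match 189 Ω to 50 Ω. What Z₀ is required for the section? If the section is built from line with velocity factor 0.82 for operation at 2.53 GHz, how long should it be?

Z_qwt ≈ 97.2 Ω; length ≈ 2.43 cm

Z_qwt = √(Z_0·R_L) = √(50 × 189) = √9450
λ = 0.82·c/f = 0.0972 m, so l = λ/4 = 0.0243 m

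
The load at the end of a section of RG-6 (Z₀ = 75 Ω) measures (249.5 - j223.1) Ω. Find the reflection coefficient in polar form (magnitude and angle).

Γ ≈ 0.719 ∠ -17.5°

Γ = (Z_L − Z_0)/(Z_L + Z_0) = (174.5 − j223.1)/(324.5 − j223.1)
|Γ| = 283/394 = 0.719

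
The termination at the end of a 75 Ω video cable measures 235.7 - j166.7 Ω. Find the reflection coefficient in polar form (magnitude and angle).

Γ = (Z_L − Z_0)/(Z_L + Z_0) = (160.7 − j166.7)/(310.7 − j166.7)
|Γ| = 232/353 = 0.657

Γ ≈ 0.657 ∠ -17.8°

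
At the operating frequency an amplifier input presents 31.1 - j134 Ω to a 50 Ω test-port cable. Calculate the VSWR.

VSWR ≈ 13.7

Γ = (Z_L − Z_0)/(Z_L + Z_0) = (-18.9 − j134)/(81.1 − j134)
|Γ| = 135/157 = 0.864
VSWR = (1 + |Γ|)/(1 − |Γ|) = 1.86/0.136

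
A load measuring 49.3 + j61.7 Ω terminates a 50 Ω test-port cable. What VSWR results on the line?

Γ = (Z_L − Z_0)/(Z_L + Z_0) = (-0.7 + j61.7)/(99.3 + j61.7)
|Γ| = 61.7/117 = 0.528
VSWR = (1 + |Γ|)/(1 − |Γ|) = 1.53/0.472

VSWR ≈ 3.24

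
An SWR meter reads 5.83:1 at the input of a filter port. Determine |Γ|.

|Γ| = (S − 1)/(S + 1) = (5.83 − 1)/(5.83 + 1) = 4.83/6.83

|Γ| ≈ 0.707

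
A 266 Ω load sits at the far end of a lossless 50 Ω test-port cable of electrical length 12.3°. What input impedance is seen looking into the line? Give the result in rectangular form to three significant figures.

tan(βl) = tan(12.3°) = 0.218
Z_in = Z_0·(Z_L + jZ_0·tanβl)/(Z_0 + jZ_L·tanβl)
     = 50·(266 + j10.9)/(50 + j58)

Z_in ≈ 119 − j127 Ω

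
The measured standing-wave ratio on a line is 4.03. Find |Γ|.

|Γ| ≈ 0.602

|Γ| = (S − 1)/(S + 1) = (4.03 − 1)/(4.03 + 1) = 3.03/5.03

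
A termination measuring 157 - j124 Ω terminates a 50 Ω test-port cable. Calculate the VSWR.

VSWR ≈ 5.23

Γ = (Z_L − Z_0)/(Z_L + Z_0) = (107 − j124)/(207 − j124)
|Γ| = 164/241 = 0.679
VSWR = (1 + |Γ|)/(1 − |Γ|) = 1.68/0.321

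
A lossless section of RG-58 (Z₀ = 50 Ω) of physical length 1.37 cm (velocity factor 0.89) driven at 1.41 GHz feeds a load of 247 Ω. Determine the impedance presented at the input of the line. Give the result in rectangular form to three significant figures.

λ = v/f = 0.89·c / 1.41 GHz = 0.189 m
βl = 2π·l/λ = 2π × 0.0723 = 26°
tan(βl) = tan(26°) = 0.489
Z_in = Z_0·(Z_L + jZ_0·tanβl)/(Z_0 + jZ_L·tanβl)
     = 50·(247 + j24.4)/(50 + j121)

Z_in ≈ 44.8 − j83.7 Ω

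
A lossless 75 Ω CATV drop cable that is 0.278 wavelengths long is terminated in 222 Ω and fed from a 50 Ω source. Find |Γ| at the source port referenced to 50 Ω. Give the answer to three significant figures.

βl = 2π × 0.278 = 100°
tan(βl) = -5.63
Z_in = Z_0·(Z_L + jZ_0·tanβl)/(Z_0 + jZ_L·tanβl) = 26 + j11.8 Ω
Γ_s = (Z_in − Z_s)/(Z_in + Z_s) = (-24 + j11.8)/(76 + j11.8), |Γ_s| = 0.347

|Γ| ≈ 0.347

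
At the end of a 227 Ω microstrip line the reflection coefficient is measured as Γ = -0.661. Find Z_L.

Z_L = Z_0·(1 + Γ)/(1 − Γ) = 227·(0.339)/(1.66)

Z_L ≈ 46.3 Ω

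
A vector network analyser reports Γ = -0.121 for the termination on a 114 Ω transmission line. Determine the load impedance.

Z_L ≈ 89.4 Ω

Z_L = Z_0·(1 + Γ)/(1 − Γ) = 114·(0.879)/(1.12)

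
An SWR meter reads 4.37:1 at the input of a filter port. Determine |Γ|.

|Γ| = (S − 1)/(S + 1) = (4.37 − 1)/(4.37 + 1) = 3.37/5.37

|Γ| ≈ 0.628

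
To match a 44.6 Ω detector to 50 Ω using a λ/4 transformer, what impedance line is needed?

Z_qwt ≈ 47.2 Ω

Z_qwt = √(Z_0·R_L) = √(50 × 44.6) = √2230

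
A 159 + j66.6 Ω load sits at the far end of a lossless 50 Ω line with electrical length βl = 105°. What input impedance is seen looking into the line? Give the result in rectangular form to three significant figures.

tan(βl) = tan(105°) = -3.73
Z_in = Z_0·(Z_L + jZ_0·tanβl)/(Z_0 + jZ_L·tanβl)
     = 50·(159 − j120)/(299 − j593)

Z_in ≈ 13.4 + j6.63 Ω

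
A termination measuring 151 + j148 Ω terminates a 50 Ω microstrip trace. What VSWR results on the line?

VSWR ≈ 6.09

Γ = (Z_L − Z_0)/(Z_L + Z_0) = (101 + j148)/(201 + j148)
|Γ| = 179/250 = 0.718
VSWR = (1 + |Γ|)/(1 − |Γ|) = 1.72/0.282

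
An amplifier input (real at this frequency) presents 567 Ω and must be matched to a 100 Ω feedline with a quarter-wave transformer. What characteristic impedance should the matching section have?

Z_qwt ≈ 238 Ω

Z_qwt = √(Z_0·R_L) = √(100 × 567) = √56700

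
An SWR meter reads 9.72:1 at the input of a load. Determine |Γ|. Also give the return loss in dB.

|Γ| ≈ 0.813; return loss ≈ 1.79 dB

|Γ| = (S − 1)/(S + 1) = (9.72 − 1)/(9.72 + 1) = 8.72/10.7
RL = −20·log₁₀|Γ| = −20·log₁₀(0.813)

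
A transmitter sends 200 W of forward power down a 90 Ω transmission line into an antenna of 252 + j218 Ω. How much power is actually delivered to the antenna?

P_delivered ≈ 110 W

|Γ| = |(162 + j218)/(342 + j218)| = 0.67
|Γ|² = 0.448
P_refl = |Γ|²·P_inc = 89.7 W, P_del = (1 − |Γ|²)·P_inc = 110 W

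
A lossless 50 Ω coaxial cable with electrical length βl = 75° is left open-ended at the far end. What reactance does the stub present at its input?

X_in ≈ -13.4 Ω (capacitive)

tan(βl) = 3.73
For an open-ended stub, Z_in = −jZ_0·cot(βl) = −jZ_0/tan(βl)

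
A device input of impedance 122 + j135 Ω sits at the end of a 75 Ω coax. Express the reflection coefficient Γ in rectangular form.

Γ ≈ 0.482 + j0.355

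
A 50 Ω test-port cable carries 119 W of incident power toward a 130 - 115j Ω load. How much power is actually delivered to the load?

|Γ| = |(80 − j115)/(180 − j115)| = 0.656
|Γ|² = 0.43
P_refl = |Γ|²·P_inc = 51.2 W, P_del = (1 − |Γ|²)·P_inc = 67.8 W

P_delivered ≈ 67.8 W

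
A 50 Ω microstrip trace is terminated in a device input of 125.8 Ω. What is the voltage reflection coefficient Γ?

Γ = 0.431

Γ = (Z_L − Z_0)/(Z_L + Z_0) = (125.8 − 50)/(125.8 + 50) = 75.8/175.8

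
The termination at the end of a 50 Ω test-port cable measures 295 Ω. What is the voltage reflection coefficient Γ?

Γ = 0.71

Γ = (Z_L − Z_0)/(Z_L + Z_0) = (295 − 50)/(295 + 50) = 245/345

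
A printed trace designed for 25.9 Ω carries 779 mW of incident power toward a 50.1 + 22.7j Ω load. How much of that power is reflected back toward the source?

|Γ| = |(24.2 + j22.7)/(76 + j22.7)| = 0.418
|Γ|² = 0.175
P_refl = |Γ|²·P_inc = 136 mW, P_del = (1 − |Γ|²)·P_inc = 643 mW

P_reflected ≈ 136 mW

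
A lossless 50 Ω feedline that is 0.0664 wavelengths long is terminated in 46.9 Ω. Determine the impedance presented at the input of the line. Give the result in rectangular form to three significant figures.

Z_in ≈ 47.8 + j2.27 Ω

βl = 2π × 0.0664 = 23.9°
tan(βl) = tan(23.9°) = 0.443
Z_in = Z_0·(Z_L + jZ_0·tanβl)/(Z_0 + jZ_L·tanβl)
     = 50·(46.9 + j22.2)/(50 + j20.8)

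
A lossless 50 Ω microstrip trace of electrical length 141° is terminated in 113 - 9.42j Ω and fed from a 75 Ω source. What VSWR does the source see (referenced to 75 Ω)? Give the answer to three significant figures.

VSWR ≈ 2.28

tan(βl) = -0.81
Z_in = Z_0·(Z_L + jZ_0·tanβl)/(Z_0 + jZ_L·tanβl) = 46 + j40.4 Ω
Γ_s = (Z_in − Z_s)/(Z_in + Z_s) = (-29 + j40.4)/(121 + j40.4), |Γ_s| = 0.39
VSWR = (1 + |Γ_s|)/(1 − |Γ_s|)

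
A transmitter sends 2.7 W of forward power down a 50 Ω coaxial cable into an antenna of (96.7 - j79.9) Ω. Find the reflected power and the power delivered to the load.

P_reflected ≈ 0.829 W; P_delivered ≈ 1.87 W

|Γ| = |(46.7 − j79.9)/(146.7 − j79.9)| = 0.554
|Γ|² = 0.307
P_refl = |Γ|²·P_inc = 0.829 W, P_del = (1 − |Γ|²)·P_inc = 1.87 W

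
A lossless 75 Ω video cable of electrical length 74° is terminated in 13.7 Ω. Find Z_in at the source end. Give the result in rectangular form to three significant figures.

Z_in ≈ 128 + j180 Ω

tan(βl) = tan(74°) = 3.49
Z_in = Z_0·(Z_L + jZ_0·tanβl)/(Z_0 + jZ_L·tanβl)
     = 75·(13.7 + j262)/(75 + j47.8)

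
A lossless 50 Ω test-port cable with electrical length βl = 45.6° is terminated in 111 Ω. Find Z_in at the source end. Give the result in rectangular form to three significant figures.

Z_in ≈ 36.9 − j32.7 Ω

tan(βl) = tan(45.6°) = 1.02
Z_in = Z_0·(Z_L + jZ_0·tanβl)/(Z_0 + jZ_L·tanβl)
     = 50·(111 + j51.1)/(50 + j113)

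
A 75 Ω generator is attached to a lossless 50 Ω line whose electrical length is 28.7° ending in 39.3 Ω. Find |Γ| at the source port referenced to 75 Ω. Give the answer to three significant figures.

tan(βl) = 0.547
Z_in = Z_0·(Z_L + jZ_0·tanβl)/(Z_0 + jZ_L·tanβl) = 43.1 + j8.83 Ω
Γ_s = (Z_in − Z_s)/(Z_in + Z_s) = (-31.9 + j8.83)/(118 + j8.83), |Γ_s| = 0.279

|Γ| ≈ 0.279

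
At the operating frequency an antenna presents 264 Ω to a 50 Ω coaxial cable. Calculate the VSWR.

Γ = (264 − 50)/(264 + 50) = 0.682
VSWR = (1 + 0.682)/(1 − 0.682)

VSWR ≈ 5.28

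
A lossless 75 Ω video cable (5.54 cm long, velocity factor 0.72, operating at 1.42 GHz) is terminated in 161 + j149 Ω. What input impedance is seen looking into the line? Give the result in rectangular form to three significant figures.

λ = v/f = 0.72·c / 1.42 GHz = 0.152 m
βl = 2π·l/λ = 2π × 0.364 = 131°
tan(βl) = tan(131°) = -1.15
Z_in = Z_0·(Z_L + jZ_0·tanβl)/(Z_0 + jZ_L·tanβl)
     = 75·(161 + j63.1)/(246 − j184)

Z_in ≈ 22.2 + j35.9 Ω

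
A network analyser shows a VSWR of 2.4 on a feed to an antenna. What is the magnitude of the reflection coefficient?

|Γ| = (S − 1)/(S + 1) = (2.4 − 1)/(2.4 + 1) = 1.4/3.4

|Γ| ≈ 0.412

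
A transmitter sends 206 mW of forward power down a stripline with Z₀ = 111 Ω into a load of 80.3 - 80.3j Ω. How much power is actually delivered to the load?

P_delivered ≈ 171 mW

|Γ| = |(-30.7 − j80.3)/(191.3 − j80.3)| = 0.414
|Γ|² = 0.172
P_refl = |Γ|²·P_inc = 35.4 mW, P_del = (1 − |Γ|²)·P_inc = 171 mW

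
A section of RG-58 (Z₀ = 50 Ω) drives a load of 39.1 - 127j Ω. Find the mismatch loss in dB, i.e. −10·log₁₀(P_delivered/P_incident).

mismatch loss ≈ 4.88 dB

Γ = (-10.9 − j127)/(89.1 − j127), |Γ| = 0.822
|Γ|² = 0.675, so P_del/P_inc = 1 − |Γ|² = 0.325
ML = −10·log₁₀(1 − |Γ|²)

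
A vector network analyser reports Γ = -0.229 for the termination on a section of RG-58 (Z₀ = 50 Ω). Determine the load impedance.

Z_L ≈ 31.4 Ω

Z_L = Z_0·(1 + Γ)/(1 − Γ) = 50·(0.771)/(1.23)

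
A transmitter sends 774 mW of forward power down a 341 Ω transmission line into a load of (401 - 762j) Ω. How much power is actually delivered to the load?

P_delivered ≈ 374 mW

|Γ| = |(60 − j762)/(742 − j762)| = 0.719
|Γ|² = 0.516
P_refl = |Γ|²·P_inc = 400 mW, P_del = (1 − |Γ|²)·P_inc = 374 mW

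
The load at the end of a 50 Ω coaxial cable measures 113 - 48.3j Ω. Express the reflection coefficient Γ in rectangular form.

Γ = (Z_L − Z_0)/(Z_L + Z_0) = (63 − j48.3)/(163 − j48.3)

Γ ≈ 0.436 − j0.167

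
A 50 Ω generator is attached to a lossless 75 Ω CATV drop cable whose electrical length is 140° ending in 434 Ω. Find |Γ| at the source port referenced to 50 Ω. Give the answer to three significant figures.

|Γ| ≈ 0.741

tan(βl) = -0.839
Z_in = Z_0·(Z_L + jZ_0·tanβl)/(Z_0 + jZ_L·tanβl) = 30.1 + j83.2 Ω
Γ_s = (Z_in − Z_s)/(Z_in + Z_s) = (-19.9 + j83.2)/(80.1 + j83.2), |Γ_s| = 0.741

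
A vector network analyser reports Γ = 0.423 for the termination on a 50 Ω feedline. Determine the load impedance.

Z_L = Z_0·(1 + Γ)/(1 − Γ) = 50·(1.42)/(0.577)

Z_L ≈ 123 Ω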